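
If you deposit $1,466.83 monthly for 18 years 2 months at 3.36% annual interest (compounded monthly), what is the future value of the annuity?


Future value of an ordinary annuity: FV = PMT × ((1 + r)^n − 1) / r
Monthly rate r = 0.0336/12 = 0.0028, n = 218
FV = $1,466.83 × ((1 + 0.0336/12)^218 − 1) / (0.0336/12)
FV = $1,466.83 × 299.856404
FV = $439,838.37

FV = PMT × ((1+r)^n - 1)/r = $439,838.37


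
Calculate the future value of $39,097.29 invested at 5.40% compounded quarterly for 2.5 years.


Compound interest formula: A = P(1 + r/n)^(nt)
A = $39,097.29 × (1 + 0.054/4)^(4 × 2.5)
Growth factor: (1 + 0.054/4)^10 = 1.1435036
A = $39,097.29 × 1.1435036
A = $44,707.89

A = P(1 + r/n)^(nt) = $44,707.89


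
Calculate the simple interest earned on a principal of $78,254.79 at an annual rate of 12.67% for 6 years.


Simple interest formula: I = P × r × t
I = $78,254.79 × 0.1267 × 6
I = $59,489.29

I = P × r × t = $59,489.29


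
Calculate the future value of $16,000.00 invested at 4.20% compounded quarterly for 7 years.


Compound interest formula: A = P(1 + r/n)^(nt)
A = $16,000.00 × (1 + 0.042/4)^(4 × 7)
Growth factor: (1 + 0.042/4)^28 = 1.339729
A = $16,000.00 × 1.339729
A = $21,435.66

A = P(1 + r/n)^(nt) = $21,435.66


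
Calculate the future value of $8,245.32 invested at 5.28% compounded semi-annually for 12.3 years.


Compound interest formula: A = P(1 + r/n)^(nt)
A = $8,245.32 × (1 + 0.0528/2)^(2 × 12.3)
Growth factor: (1 + 0.0528/2)^24.6 = 1.8984074
A = $8,245.32 × 1.8984074
A = $15,652.98

A = P(1 + r/n)^(nt) = $15,652.98


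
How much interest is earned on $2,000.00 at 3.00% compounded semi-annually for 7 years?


Compound interest earned = final amount − principal.
A = P(1 + r/n)^(nt) = $2,000.00 × (1 + 0.03/2)^(2 × 7) = $2,463.51
Interest = A − P = $2,463.51 − $2,000.00 = $463.51

Interest = A - P = $463.51


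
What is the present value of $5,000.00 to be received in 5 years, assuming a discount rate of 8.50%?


Present value formula: PV = FV / (1 + r)^t
PV = $5,000.00 / (1 + 0.085)^5
PV = $5,000.00 / 1.503657
PV = $3,325.23

PV = FV / (1 + r)^t = $3,325.23


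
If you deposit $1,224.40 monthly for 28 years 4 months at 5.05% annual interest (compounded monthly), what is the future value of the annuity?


Future value of an ordinary annuity: FV = PMT × ((1 + r)^n − 1) / r
Monthly rate r = 0.0505/12 ≈ 0.00420833, n = 340
FV = $1,224.40 × ((1 + 0.0505/12)^340 − 1) / (0.0505/12)
FV = $1,224.40 × 753.183110
FV = $922,197.40

FV = PMT × ((1+r)^n - 1)/r = $922,197.40


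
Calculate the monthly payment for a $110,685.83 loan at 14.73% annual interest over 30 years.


Loan payment formula: PMT = PV × r / (1 − (1 + r)^(−n))
Monthly rate r = 0.1473/12 = 0.012275, n = 360 months
Denominator: 1 − (1 + 0.1473/12)^(−360) = 0.987625
PMT = $110,685.83 × (0.1473/12) / 0.987625
PMT = $1,375.69 per month

PMT = PV × r / (1-(1+r)^(-n)) = $1,375.69/month


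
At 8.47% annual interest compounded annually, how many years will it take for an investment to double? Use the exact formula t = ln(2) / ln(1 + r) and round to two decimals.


Doubling condition: (1 + r)^t = 2
Take ln of both sides: t × ln(1 + r) = ln(2)
t = ln(2) / ln(1 + r)
t = 0.693147 / 0.081303
t = 8.53

t = ln(2) / ln(1 + r) = 8.53 years


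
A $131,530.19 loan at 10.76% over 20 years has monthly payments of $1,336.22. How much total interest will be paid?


Total paid over the life of the loan = PMT × n.
Total paid = $1,336.22 × 240 = $320,692.80
Total interest = total paid − principal = $320,692.80 − $131,530.19 = $189,162.61

Total interest = (PMT × n) - PV = $189,162.61


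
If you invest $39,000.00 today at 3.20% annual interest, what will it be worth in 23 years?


Future value formula: FV = PV × (1 + r)^t
FV = $39,000.00 × (1 + 0.032)^23
FV = $39,000.00 × 2.0636357
FV = $80,481.79

FV = PV × (1 + r)^t = $80,481.79


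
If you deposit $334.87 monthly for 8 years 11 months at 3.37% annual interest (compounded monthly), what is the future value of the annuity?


Future value of an ordinary annuity: FV = PMT × ((1 + r)^n − 1) / r
Monthly rate r = 0.0337/12 ≈ 0.00280833, n = 107
FV = $334.87 × ((1 + 0.0337/12)^107 − 1) / (0.0337/12)
FV = $334.87 × 124.612699
FV = $41,729.05

FV = PMT × ((1+r)^n - 1)/r = $41,729.05


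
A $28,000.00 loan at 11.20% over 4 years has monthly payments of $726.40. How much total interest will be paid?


Total paid over the life of the loan = PMT × n.
Total paid = $726.40 × 48 = $34,867.20
Total interest = total paid − principal = $34,867.20 − $28,000.00 = $6,867.20

Total interest = (PMT × n) - PV = $6,867.20


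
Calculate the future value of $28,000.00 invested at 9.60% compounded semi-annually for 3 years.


Compound interest formula: A = P(1 + r/n)^(nt)
A = $28,000.00 × (1 + 0.096/2)^(2 × 3)
Growth factor: (1 + 0.096/2)^6 = 1.324853
A = $28,000.00 × 1.324853
A = $37,095.88

A = P(1 + r/n)^(nt) = $37,095.88


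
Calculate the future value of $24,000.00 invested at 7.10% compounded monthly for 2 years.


Compound interest formula: A = P(1 + r/n)^(nt)
A = $24,000.00 × (1 + 0.071/12)^(12 × 2)
Growth factor: (1 + 0.071/12)^24 = 1.1520945
A = $24,000.00 × 1.1520945
A = $27,650.27

A = P(1 + r/n)^(nt) = $27,650.27


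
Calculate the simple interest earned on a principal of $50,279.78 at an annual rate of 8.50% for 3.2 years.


Simple interest formula: I = P × r × t
I = $50,279.78 × 0.085 × 3.2
I = $13,676.10

I = P × r × t = $13,676.10


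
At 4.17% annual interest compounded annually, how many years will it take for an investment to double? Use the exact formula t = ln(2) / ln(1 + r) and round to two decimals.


Doubling condition: (1 + r)^t = 2
Take ln of both sides: t × ln(1 + r) = ln(2)
t = ln(2) / ln(1 + r)
t = 0.693147 / 0.040854
t = 16.97

t = ln(2) / ln(1 + r) = 16.97 years


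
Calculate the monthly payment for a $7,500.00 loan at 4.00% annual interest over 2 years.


Loan payment formula: PMT = PV × r / (1 − (1 + r)^(−n))
Monthly rate r = 0.04/12 ≈ 0.00333333, n = 24 months
Denominator: 1 − (1 + 0.04/12)^(−24) = 0.076761
PMT = $7,500.00 × (0.04/12) / 0.076761
PMT = $325.69 per month

PMT = PV × r / (1-(1+r)^(-n)) = $325.69/month


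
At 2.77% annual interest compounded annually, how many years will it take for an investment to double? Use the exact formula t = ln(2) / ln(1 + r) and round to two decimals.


Doubling condition: (1 + r)^t = 2
Take ln of both sides: t × ln(1 + r) = ln(2)
t = ln(2) / ln(1 + r)
t = 0.693147 / 0.027323
t = 25.37

t = ln(2) / ln(1 + r) = 25.37 years


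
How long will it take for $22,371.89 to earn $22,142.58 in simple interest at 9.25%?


Rearrange the simple interest formula for t:
I = P × r × t  ⇒  t = I / (P × r)
t = $22,142.58 / ($22,371.89 × 0.0925)
t = 10.7

t = I/(P×r) = 10.7 years


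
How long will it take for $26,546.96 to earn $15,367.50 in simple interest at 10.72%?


Rearrange the simple interest formula for t:
I = P × r × t  ⇒  t = I / (P × r)
t = $15,367.50 / ($26,546.96 × 0.1072)
t = 5.4

t = I/(P×r) = 5.4 years


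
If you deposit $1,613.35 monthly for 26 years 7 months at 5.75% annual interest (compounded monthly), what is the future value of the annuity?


Future value of an ordinary annuity: FV = PMT × ((1 + r)^n − 1) / r
Monthly rate r = 0.0575/12 ≈ 0.00479167, n = 319
FV = $1,613.35 × ((1 + 0.0575/12)^319 − 1) / (0.0575/12)
FV = $1,613.35 × 750.186492
FV = $1,210,313.38

FV = PMT × ((1+r)^n - 1)/r = $1,210,313.38


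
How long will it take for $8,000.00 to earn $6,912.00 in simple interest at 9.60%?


Rearrange the simple interest formula for t:
I = P × r × t  ⇒  t = I / (P × r)
t = $6,912.00 / ($8,000.00 × 0.096)
t = 9

t = I/(P×r) = 9 years


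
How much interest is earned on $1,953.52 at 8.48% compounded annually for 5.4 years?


Compound interest earned = final amount − principal.
A = P(1 + r/n)^(nt) = $1,953.52 × (1 + 0.0848/1)^(1 × 5.4) = $3,031.84
Interest = A − P = $3,031.84 − $1,953.52 = $1,078.32

Interest = A - P = $1,078.32


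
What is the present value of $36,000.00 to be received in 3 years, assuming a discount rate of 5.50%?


Present value formula: PV = FV / (1 + r)^t
PV = $36,000.00 / (1 + 0.055)^3
PV = $36,000.00 / 1.1742414
PV = $30,658.09

PV = FV / (1 + r)^t = $30,658.09


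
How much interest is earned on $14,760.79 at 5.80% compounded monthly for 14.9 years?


Compound interest earned = final amount − principal.
A = P(1 + r/n)^(nt) = $14,760.79 × (1 + 0.058/12)^(12 × 14.9) = $34,956.09
Interest = A − P = $34,956.09 − $14,760.79 = $20,195.30

Interest = A - P = $20,195.30


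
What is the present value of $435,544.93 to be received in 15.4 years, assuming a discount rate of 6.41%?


Present value formula: PV = FV / (1 + r)^t
PV = $435,544.93 / (1 + 0.0641)^15.4
PV = $435,544.93 / 2.6033324
PV = $167,302.85

PV = FV / (1 + r)^t = $167,302.85


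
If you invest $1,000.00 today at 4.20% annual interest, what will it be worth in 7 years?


Future value formula: FV = PV × (1 + r)^t
FV = $1,000.00 × (1 + 0.042)^7
FV = $1,000.00 × 1.333749
FV = $1,333.75

FV = PV × (1 + r)^t = $1,333.75


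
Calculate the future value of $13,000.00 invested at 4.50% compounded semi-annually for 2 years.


Compound interest formula: A = P(1 + r/n)^(nt)
A = $13,000.00 × (1 + 0.045/2)^(2 × 2)
Growth factor: (1 + 0.045/2)^4 = 1.093083
A = $13,000.00 × 1.093083
A = $14,210.08

A = P(1 + r/n)^(nt) = $14,210.08


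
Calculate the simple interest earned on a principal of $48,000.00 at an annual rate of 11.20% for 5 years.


Simple interest formula: I = P × r × t
I = $48,000.00 × 0.112 × 5
I = $26,880.00

I = P × r × t = $26,880.00


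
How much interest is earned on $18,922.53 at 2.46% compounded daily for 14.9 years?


Compound interest earned = final amount − principal.
A = P(1 + r/n)^(nt) = $18,922.53 × (1 + 0.0246/365)^(365 × 14.9) = $27,299.84
Interest = A − P = $27,299.84 − $18,922.53 = $8,377.31

Interest = A - P = $8,377.31


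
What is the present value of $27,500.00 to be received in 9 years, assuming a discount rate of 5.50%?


Present value formula: PV = FV / (1 + r)^t
PV = $27,500.00 / (1 + 0.055)^9
PV = $27,500.00 / 1.6190943
PV = $16,984.80

PV = FV / (1 + r)^t = $16,984.80


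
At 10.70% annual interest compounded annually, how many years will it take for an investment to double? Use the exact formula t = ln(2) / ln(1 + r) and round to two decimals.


Doubling condition: (1 + r)^t = 2
Take ln of both sides: t × ln(1 + r) = ln(2)
t = ln(2) / ln(1 + r)
t = 0.693147 / 0.101654
t = 6.82

t = ln(2) / ln(1 + r) = 6.82 years


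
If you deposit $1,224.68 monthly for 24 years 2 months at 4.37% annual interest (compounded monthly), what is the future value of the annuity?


Future value of an ordinary annuity: FV = PMT × ((1 + r)^n − 1) / r
Monthly rate r = 0.0437/12 ≈ 0.00364167, n = 290
FV = $1,224.68 × ((1 + 0.0437/12)^290 − 1) / (0.0437/12)
FV = $1,224.68 × 513.385308
FV = $628,732.72

FV = PMT × ((1+r)^n - 1)/r = $628,732.72


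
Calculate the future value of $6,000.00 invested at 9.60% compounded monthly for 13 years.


Compound interest formula: A = P(1 + r/n)^(nt)
A = $6,000.00 × (1 + 0.096/12)^(12 × 13)
Growth factor: (1 + 0.096/12)^156 = 3.466115
A = $6,000.00 × 3.466115
A = $20,796.69

A = P(1 + r/n)^(nt) = $20,796.69


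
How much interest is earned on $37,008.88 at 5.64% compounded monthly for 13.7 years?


Compound interest earned = final amount − principal.
A = P(1 + r/n)^(nt) = $37,008.88 × (1 + 0.0564/12)^(12 × 13.7) = $80,000.09
Interest = A − P = $80,000.09 − $37,008.88 = $42,991.21

Interest = A - P = $42,991.21


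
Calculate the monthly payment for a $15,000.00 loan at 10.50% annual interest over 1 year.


Loan payment formula: PMT = PV × r / (1 − (1 + r)^(−n))
Monthly rate r = 0.105/12 = 0.00875, n = 12 months
Denominator: 1 − (1 + 0.105/12)^(−12) = 0.099264
PMT = $15,000.00 × (0.105/12) / 0.099264
PMT = $1,322.23 per month

PMT = PV × r / (1-(1+r)^(-n)) = $1,322.23/month


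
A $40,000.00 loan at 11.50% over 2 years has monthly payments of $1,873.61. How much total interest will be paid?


Total paid over the life of the loan = PMT × n.
Total paid = $1,873.61 × 24 = $44,966.64
Total interest = total paid − principal = $44,966.64 − $40,000.00 = $4,966.64

Total interest = (PMT × n) - PV = $4,966.64


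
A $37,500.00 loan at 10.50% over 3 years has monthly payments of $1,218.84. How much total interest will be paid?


Total paid over the life of the loan = PMT × n.
Total paid = $1,218.84 × 36 = $43,878.24
Total interest = total paid − principal = $43,878.24 − $37,500.00 = $6,378.24

Total interest = (PMT × n) - PV = $6,378.24


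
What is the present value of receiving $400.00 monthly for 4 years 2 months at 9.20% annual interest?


Present value of an ordinary annuity: PV = PMT × (1 − (1 + r)^(−n)) / r
Monthly rate r = 0.092/12 ≈ 0.00766667, n = 50
PV = $400.00 × (1 − (1 + 0.092/12)^(−50)) / (0.092/12)
PV = $400.00 × 41.402236
PV = $16,560.89

PV = PMT × (1-(1+r)^(-n))/r = $16,560.89


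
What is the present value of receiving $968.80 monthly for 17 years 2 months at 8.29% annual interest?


Present value of an ordinary annuity: PV = PMT × (1 − (1 + r)^(−n)) / r
Monthly rate r = 0.0829/12 ≈ 0.00690833, n = 206
PV = $968.80 × (1 − (1 + 0.0829/12)^(−206)) / (0.0829/12)
PV = $968.80 × 109.701742
PV = $106,279.05

PV = PMT × (1-(1+r)^(-n))/r = $106,279.05


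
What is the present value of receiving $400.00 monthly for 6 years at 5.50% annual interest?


Present value of an ordinary annuity: PV = PMT × (1 − (1 + r)^(−n)) / r
Monthly rate r = 0.055/12 ≈ 0.00458333, n = 72
PV = $400.00 × (1 − (1 + 0.055/12)^(−72)) / (0.055/12)
PV = $400.00 × 61.207425
PV = $24,482.97

PV = PMT × (1-(1+r)^(-n))/r = $24,482.97


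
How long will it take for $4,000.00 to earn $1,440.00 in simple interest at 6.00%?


Rearrange the simple interest formula for t:
I = P × r × t  ⇒  t = I / (P × r)
t = $1,440.00 / ($4,000.00 × 0.06)
t = 6

t = I/(P×r) = 6 years


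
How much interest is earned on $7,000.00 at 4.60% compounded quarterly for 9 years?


Compound interest earned = final amount − principal.
A = P(1 + r/n)^(nt) = $7,000.00 × (1 + 0.046/4)^(4 × 9) = $10,565.01
Interest = A − P = $10,565.01 − $7,000.00 = $3,565.01

Interest = A - P = $3,565.01


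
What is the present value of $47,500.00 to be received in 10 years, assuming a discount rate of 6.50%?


Present value formula: PV = FV / (1 + r)^t
PV = $47,500.00 / (1 + 0.065)^10
PV = $47,500.00 / 1.877137
PV = $25,304.49

PV = FV / (1 + r)^t = $25,304.49


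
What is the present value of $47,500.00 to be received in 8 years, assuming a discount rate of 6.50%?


Present value formula: PV = FV / (1 + r)^t
PV = $47,500.00 / (1 + 0.065)^8
PV = $47,500.00 / 1.654996
PV = $28,700.98

PV = FV / (1 + r)^t = $28,700.98


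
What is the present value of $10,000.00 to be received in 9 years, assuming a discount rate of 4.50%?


Present value formula: PV = FV / (1 + r)^t
PV = $10,000.00 / (1 + 0.045)^9
PV = $10,000.00 / 1.486095
PV = $6,729.04

PV = FV / (1 + r)^t = $6,729.04


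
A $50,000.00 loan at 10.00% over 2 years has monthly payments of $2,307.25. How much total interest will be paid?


Total paid over the life of the loan = PMT × n.
Total paid = $2,307.25 × 24 = $55,374.00
Total interest = total paid − principal = $55,374.00 − $50,000.00 = $5,374.00

Total interest = (PMT × n) - PV = $5,374.00


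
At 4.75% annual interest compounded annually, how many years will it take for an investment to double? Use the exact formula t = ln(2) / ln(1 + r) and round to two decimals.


Doubling condition: (1 + r)^t = 2
Take ln of both sides: t × ln(1 + r) = ln(2)
t = ln(2) / ln(1 + r)
t = 0.693147 / 0.046406
t = 14.94

t = ln(2) / ln(1 + r) = 14.94 years


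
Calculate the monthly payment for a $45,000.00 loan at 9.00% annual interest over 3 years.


Loan payment formula: PMT = PV × r / (1 − (1 + r)^(−n))
Monthly rate r = 0.09/12 = 0.0075, n = 36 months
Denominator: 1 − (1 + 0.09/12)^(−36) = 0.235851
PMT = $45,000.00 × (0.09/12) / 0.235851
PMT = $1,430.99 per month

PMT = PV × r / (1-(1+r)^(-n)) = $1,430.99/month


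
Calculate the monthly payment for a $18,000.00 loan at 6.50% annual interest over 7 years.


Loan payment formula: PMT = PV × r / (1 − (1 + r)^(−n))
Monthly rate r = 0.065/12 ≈ 0.00541667, n = 84 months
Denominator: 1 − (1 + 0.065/12)^(−84) = 0.364773
PMT = $18,000.00 × (0.065/12) / 0.364773
PMT = $267.29 per month

PMT = PV × r / (1-(1+r)^(-n)) = $267.29/month


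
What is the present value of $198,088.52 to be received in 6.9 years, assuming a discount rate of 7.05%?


Present value formula: PV = FV / (1 + r)^t
PV = $198,088.52 / (1 + 0.0705)^6.9
PV = $198,088.52 / 1.6001033
PV = $123,797.33

PV = FV / (1 + r)^t = $123,797.33


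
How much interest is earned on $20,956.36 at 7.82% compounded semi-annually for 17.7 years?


Compound interest earned = final amount − principal.
A = P(1 + r/n)^(nt) = $20,956.36 × (1 + 0.0782/2)^(2 × 17.7) = $81,467.78
Interest = A − P = $81,467.78 − $20,956.36 = $60,511.42

Interest = A - P = $60,511.42


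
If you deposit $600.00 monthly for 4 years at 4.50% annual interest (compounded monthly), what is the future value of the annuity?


Future value of an ordinary annuity: FV = PMT × ((1 + r)^n − 1) / r
Monthly rate r = 0.045/12 = 0.00375, n = 48
FV = $600.00 × ((1 + 0.045/12)^48 − 1) / (0.045/12)
FV = $600.00 × 52.483834
FV = $31,490.30

FV = PMT × ((1+r)^n - 1)/r = $31,490.30


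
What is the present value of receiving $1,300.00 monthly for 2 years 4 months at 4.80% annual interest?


Present value of an ordinary annuity: PV = PMT × (1 − (1 + r)^(−n)) / r
Monthly rate r = 0.048/12 = 0.004, n = 28
PV = $1,300.00 × (1 − (1 + 0.048/12)^(−28)) / (0.048/12)
PV = $1,300.00 × 26.438997
PV = $34,370.70

PV = PMT × (1-(1+r)^(-n))/r = $34,370.70


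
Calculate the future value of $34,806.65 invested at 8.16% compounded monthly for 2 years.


Compound interest formula: A = P(1 + r/n)^(nt)
A = $34,806.65 × (1 + 0.0816/12)^(12 × 2)
Growth factor: (1 + 0.0816/12)^24 = 1.176622
A = $34,806.65 × 1.176622
A = $40,954.27

A = P(1 + r/n)^(nt) = $40,954.27


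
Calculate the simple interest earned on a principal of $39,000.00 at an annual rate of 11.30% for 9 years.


Simple interest formula: I = P × r × t
I = $39,000.00 × 0.113 × 9
I = $39,663.00

I = P × r × t = $39,663.00


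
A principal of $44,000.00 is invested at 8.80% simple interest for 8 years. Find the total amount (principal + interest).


Total amount formula: A = P(1 + rt) = P + P·r·t
Interest: I = P × r × t = $44,000.00 × 0.088 × 8 = $30,976.00
A = P + I = $44,000.00 + $30,976.00 = $74,976.00

A = P + I = P(1 + rt) = $74,976.00


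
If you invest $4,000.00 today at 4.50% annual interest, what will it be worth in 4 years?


Future value formula: FV = PV × (1 + r)^t
FV = $4,000.00 × (1 + 0.045)^4
FV = $4,000.00 × 1.1925186
FV = $4,770.07

FV = PV × (1 + r)^t = $4,770.07


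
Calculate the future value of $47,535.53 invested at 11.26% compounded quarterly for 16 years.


Compound interest formula: A = P(1 + r/n)^(nt)
A = $47,535.53 × (1 + 0.1126/4)^(4 × 16)
Growth factor: (1 + 0.1126/4)^64 = 5.9103706
A = $47,535.53 × 5.9103706
A = $280,952.60

A = P(1 + r/n)^(nt) = $280,952.60


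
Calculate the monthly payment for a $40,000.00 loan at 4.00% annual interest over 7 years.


Loan payment formula: PMT = PV × r / (1 − (1 + r)^(−n))
Monthly rate r = 0.04/12 ≈ 0.00333333, n = 84 months
Denominator: 1 − (1 + 0.04/12)^(−84) = 0.243864
PMT = $40,000.00 × (0.04/12) / 0.243864
PMT = $546.75 per month

PMT = PV × r / (1-(1+r)^(-n)) = $546.75/month


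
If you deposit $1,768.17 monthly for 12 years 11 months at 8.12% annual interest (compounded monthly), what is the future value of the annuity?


Future value of an ordinary annuity: FV = PMT × ((1 + r)^n − 1) / r
Monthly rate r = 0.0812/12 ≈ 0.00676667, n = 155
FV = $1,768.17 × ((1 + 0.0812/12)^155 − 1) / (0.0812/12)
FV = $1,768.17 × 272.549806
FV = $481,914.39

FV = PMT × ((1+r)^n - 1)/r = $481,914.39


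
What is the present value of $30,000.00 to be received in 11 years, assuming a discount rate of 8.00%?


Present value formula: PV = FV / (1 + r)^t
PV = $30,000.00 / (1 + 0.08)^11
PV = $30,000.00 / 2.331639
PV = $12,866.49

PV = FV / (1 + r)^t = $12,866.49


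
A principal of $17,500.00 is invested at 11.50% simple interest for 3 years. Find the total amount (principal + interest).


Total amount formula: A = P(1 + rt) = P + P·r·t
Interest: I = P × r × t = $17,500.00 × 0.115 × 3 = $6,037.50
A = P + I = $17,500.00 + $6,037.50 = $23,537.50

A = P + I = P(1 + rt) = $23,537.50


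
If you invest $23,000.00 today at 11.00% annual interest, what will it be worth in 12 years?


Future value formula: FV = PV × (1 + r)^t
FV = $23,000.00 × (1 + 0.11)^12
FV = $23,000.00 × 3.4984506
FV = $80,464.36

FV = PV × (1 + r)^t = $80,464.36


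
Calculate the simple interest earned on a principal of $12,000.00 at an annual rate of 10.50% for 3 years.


Simple interest formula: I = P × r × t
I = $12,000.00 × 0.105 × 3
I = $3,780.00

I = P × r × t = $3,780.00


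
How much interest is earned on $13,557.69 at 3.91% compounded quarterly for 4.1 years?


Compound interest earned = final amount − principal.
A = P(1 + r/n)^(nt) = $13,557.69 × (1 + 0.0391/4)^(4 × 4.1) = $15,902.65
Interest = A − P = $15,902.65 − $13,557.69 = $2,344.96

Interest = A - P = $2,344.96


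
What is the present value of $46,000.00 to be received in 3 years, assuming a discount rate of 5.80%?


Present value formula: PV = FV / (1 + r)^t
PV = $46,000.00 / (1 + 0.058)^3
PV = $46,000.00 / 1.1842871
PV = $38,841.93

PV = FV / (1 + r)^t = $38,841.93


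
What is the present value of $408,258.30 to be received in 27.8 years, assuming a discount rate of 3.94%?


Present value formula: PV = FV / (1 + r)^t
PV = $408,258.30 / (1 + 0.0394)^27.8
PV = $408,258.30 / 2.9279214
PV = $139,436.22

PV = FV / (1 + r)^t = $139,436.22


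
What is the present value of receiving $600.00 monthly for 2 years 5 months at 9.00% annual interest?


Present value of an ordinary annuity: PV = PMT × (1 − (1 + r)^(−n)) / r
Monthly rate r = 0.09/12 = 0.0075, n = 29
PV = $600.00 × (1 − (1 + 0.09/12)^(−29)) / (0.09/12)
PV = $600.00 × 25.975893
PV = $15,585.54

PV = PMT × (1-(1+r)^(-n))/r = $15,585.54


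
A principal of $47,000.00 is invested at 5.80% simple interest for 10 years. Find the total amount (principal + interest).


Total amount formula: A = P(1 + rt) = P + P·r·t
Interest: I = P × r × t = $47,000.00 × 0.058 × 10 = $27,260.00
A = P + I = $47,000.00 + $27,260.00 = $74,260.00

A = P + I = P(1 + rt) = $74,260.00


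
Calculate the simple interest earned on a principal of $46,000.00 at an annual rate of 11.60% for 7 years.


Simple interest formula: I = P × r × t
I = $46,000.00 × 0.116 × 7
I = $37,352.00

I = P × r × t = $37,352.00


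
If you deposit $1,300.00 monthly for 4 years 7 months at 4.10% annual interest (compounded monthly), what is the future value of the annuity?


Future value of an ordinary annuity: FV = PMT × ((1 + r)^n − 1) / r
Monthly rate r = 0.041/12 ≈ 0.00341667, n = 55
FV = $1,300.00 × ((1 + 0.041/12)^55 − 1) / (0.041/12)
FV = $1,300.00 × 60.394098
FV = $78,512.33

FV = PMT × ((1+r)^n - 1)/r = $78,512.33


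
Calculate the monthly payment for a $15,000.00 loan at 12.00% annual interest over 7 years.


Loan payment formula: PMT = PV × r / (1 − (1 + r)^(−n))
Monthly rate r = 0.12/12 = 0.01, n = 84 months
Denominator: 1 − (1 + 0.12/12)^(−84) = 0.566485
PMT = $15,000.00 × (0.12/12) / 0.566485
PMT = $264.79 per month

PMT = PV × r / (1-(1+r)^(-n)) = $264.79/month


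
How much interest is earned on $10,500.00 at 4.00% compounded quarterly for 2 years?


Compound interest earned = final amount − principal.
A = P(1 + r/n)^(nt) = $10,500.00 × (1 + 0.04/4)^(4 × 2) = $11,370.00
Interest = A − P = $11,370.00 − $10,500.00 = $870.00

Interest = A - P = $870.00


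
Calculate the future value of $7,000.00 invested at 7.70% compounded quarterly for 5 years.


Compound interest formula: A = P(1 + r/n)^(nt)
A = $7,000.00 × (1 + 0.077/4)^(4 × 5)
Growth factor: (1 + 0.077/4)^20 = 1.464247
A = $7,000.00 × 1.464247
A = $10,249.73

A = P(1 + r/n)^(nt) = $10,249.73


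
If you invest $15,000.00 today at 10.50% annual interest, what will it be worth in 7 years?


Future value formula: FV = PV × (1 + r)^t
FV = $15,000.00 × (1 + 0.105)^7
FV = $15,000.00 × 2.011574
FV = $30,173.61

FV = PV × (1 + r)^t = $30,173.61


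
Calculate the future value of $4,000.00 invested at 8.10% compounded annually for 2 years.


Compound interest formula: A = P(1 + r/n)^(nt)
A = $4,000.00 × (1 + 0.081/1)^(1 × 2)
Growth factor: (1 + 0.081/1)^2 = 1.168561
A = $4,000.00 × 1.168561
A = $4,674.24

A = P(1 + r/n)^(nt) = $4,674.24


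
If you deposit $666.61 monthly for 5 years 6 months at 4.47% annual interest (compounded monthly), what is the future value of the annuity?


Future value of an ordinary annuity: FV = PMT × ((1 + r)^n − 1) / r
Monthly rate r = 0.0447/12 = 0.003725, n = 66
FV = $666.61 × ((1 + 0.0447/12)^66 − 1) / (0.0447/12)
FV = $666.61 × 74.664113
FV = $49,771.84

FV = PMT × ((1+r)^n - 1)/r = $49,771.84


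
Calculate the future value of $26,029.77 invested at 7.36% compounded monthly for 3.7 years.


Compound interest formula: A = P(1 + r/n)^(nt)
A = $26,029.77 × (1 + 0.0736/12)^(12 × 3.7)
Growth factor: (1 + 0.0736/12)^44.4 = 1.3119155
A = $26,029.77 × 1.3119155
A = $34,148.86

A = P(1 + r/n)^(nt) = $34,148.86


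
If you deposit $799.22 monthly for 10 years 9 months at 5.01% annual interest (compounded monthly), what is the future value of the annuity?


Future value of an ordinary annuity: FV = PMT × ((1 + r)^n − 1) / r
Monthly rate r = 0.0501/12 = 0.004175, n = 129
FV = $799.22 × ((1 + 0.0501/12)^129 − 1) / (0.0501/12)
FV = $799.22 × 170.4534608
FV = $136,229.81

FV = PMT × ((1+r)^n - 1)/r = $136,229.81


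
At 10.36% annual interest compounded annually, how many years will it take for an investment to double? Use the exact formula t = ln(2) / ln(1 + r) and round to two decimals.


Doubling condition: (1 + r)^t = 2
Take ln of both sides: t × ln(1 + r) = ln(2)
t = ln(2) / ln(1 + r)
t = 0.693147 / 0.098578
t = 7.03

t = ln(2) / ln(1 + r) = 7.03 years


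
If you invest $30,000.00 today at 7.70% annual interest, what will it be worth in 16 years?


Future value formula: FV = PV × (1 + r)^t
FV = $30,000.00 × (1 + 0.077)^16
FV = $30,000.00 × 3.276810
FV = $98,304.30

FV = PV × (1 + r)^t = $98,304.30


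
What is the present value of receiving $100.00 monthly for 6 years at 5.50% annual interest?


Present value of an ordinary annuity: PV = PMT × (1 − (1 + r)^(−n)) / r
Monthly rate r = 0.055/12 ≈ 0.00458333, n = 72
PV = $100.00 × (1 − (1 + 0.055/12)^(−72)) / (0.055/12)
PV = $100.00 × 61.207425
PV = $6,120.74

PV = PMT × (1-(1+r)^(-n))/r = $6,120.74


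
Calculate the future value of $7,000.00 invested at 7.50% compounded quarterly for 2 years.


Compound interest formula: A = P(1 + r/n)^(nt)
A = $7,000.00 × (1 + 0.075/4)^(4 × 2)
Growth factor: (1 + 0.075/4)^8 = 1.160222
A = $7,000.00 × 1.160222
A = $8,121.55

A = P(1 + r/n)^(nt) = $8,121.55


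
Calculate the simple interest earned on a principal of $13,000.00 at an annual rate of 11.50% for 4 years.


Simple interest formula: I = P × r × t
I = $13,000.00 × 0.115 × 4
I = $5,980.00

I = P × r × t = $5,980.00


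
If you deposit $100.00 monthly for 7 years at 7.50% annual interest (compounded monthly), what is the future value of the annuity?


Future value of an ordinary annuity: FV = PMT × ((1 + r)^n − 1) / r
Monthly rate r = 0.075/12 = 0.00625, n = 84
FV = $100.00 × ((1 + 0.075/12)^84 − 1) / (0.075/12)
FV = $100.00 × 110.031871
FV = $11,003.19

FV = PMT × ((1+r)^n - 1)/r = $11,003.19


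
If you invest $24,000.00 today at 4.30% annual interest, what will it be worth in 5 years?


Future value formula: FV = PV × (1 + r)^t
FV = $24,000.00 × (1 + 0.043)^5
FV = $24,000.00 × 1.2343023
FV = $29,623.26

FV = PV × (1 + r)^t = $29,623.26


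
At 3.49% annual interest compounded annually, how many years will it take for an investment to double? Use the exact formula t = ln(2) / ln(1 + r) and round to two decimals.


Doubling condition: (1 + r)^t = 2
Take ln of both sides: t × ln(1 + r) = ln(2)
t = ln(2) / ln(1 + r)
t = 0.693147 / 0.034305
t = 20.21

t = ln(2) / ln(1 + r) = 20.21 years


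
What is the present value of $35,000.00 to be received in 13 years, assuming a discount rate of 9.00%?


Present value formula: PV = FV / (1 + r)^t
PV = $35,000.00 / (1 + 0.09)^13
PV = $35,000.00 / 3.065805
PV = $11,416.25

PV = FV / (1 + r)^t = $11,416.25


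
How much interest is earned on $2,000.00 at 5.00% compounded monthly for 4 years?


Compound interest earned = final amount − principal.
A = P(1 + r/n)^(nt) = $2,000.00 × (1 + 0.05/12)^(12 × 4) = $2,441.79
Interest = A − P = $2,441.79 − $2,000.00 = $441.79

Interest = A - P = $441.79


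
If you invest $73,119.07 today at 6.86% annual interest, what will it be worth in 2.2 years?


Future value formula: FV = PV × (1 + r)^t
FV = $73,119.07 × (1 + 0.0686)^2.2
FV = $73,119.07 × 1.157160
FV = $84,610.46

FV = PV × (1 + r)^t = $84,610.46


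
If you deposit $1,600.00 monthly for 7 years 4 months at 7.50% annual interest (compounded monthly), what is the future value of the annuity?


Future value of an ordinary annuity: FV = PMT × ((1 + r)^n − 1) / r
Monthly rate r = 0.075/12 = 0.00625, n = 88
FV = $1,600.00 × ((1 + 0.075/12)^88 − 1) / (0.075/12)
FV = $1,600.00 × 116.846221
FV = $186,953.95

FV = PMT × ((1+r)^n - 1)/r = $186,953.95


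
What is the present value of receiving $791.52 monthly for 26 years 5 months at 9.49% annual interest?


Present value of an ordinary annuity: PV = PMT × (1 − (1 + r)^(−n)) / r
Monthly rate r = 0.0949/12 ≈ 0.00790833, n = 317
PV = $791.52 × (1 − (1 + 0.0949/12)^(−317)) / (0.0949/12)
PV = $791.52 × 116.038992
PV = $91,847.18

PV = PMT × (1-(1+r)^(-n))/r = $91,847.18


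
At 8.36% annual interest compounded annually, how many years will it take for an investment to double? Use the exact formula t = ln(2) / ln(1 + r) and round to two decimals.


Doubling condition: (1 + r)^t = 2
Take ln of both sides: t × ln(1 + r) = ln(2)
t = ln(2) / ln(1 + r)
t = 0.693147 / 0.080289
t = 8.63

t = ln(2) / ln(1 + r) = 8.63 years


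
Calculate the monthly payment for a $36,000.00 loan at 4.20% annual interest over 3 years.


Loan payment formula: PMT = PV × r / (1 − (1 + r)^(−n))
Monthly rate r = 0.042/12 = 0.0035, n = 36 months
Denominator: 1 − (1 + 0.042/12)^(−36) = 0.118191
PMT = $36,000.00 × (0.042/12) / 0.118191
PMT = $1,066.07 per month

PMT = PV × r / (1-(1+r)^(-n)) = $1,066.07/month


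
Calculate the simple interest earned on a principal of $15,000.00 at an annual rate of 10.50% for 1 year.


Simple interest formula: I = P × r × t
I = $15,000.00 × 0.105 × 1
I = $1,575.00

I = P × r × t = $1,575.00


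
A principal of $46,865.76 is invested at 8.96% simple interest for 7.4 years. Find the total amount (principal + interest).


Total amount formula: A = P(1 + rt) = P + P·r·t
Interest: I = P × r × t = $46,865.76 × 0.0896 × 7.4 = $31,073.87
A = P + I = $46,865.76 + $31,073.87 = $77,939.63

A = P + I = P(1 + rt) = $77,939.63


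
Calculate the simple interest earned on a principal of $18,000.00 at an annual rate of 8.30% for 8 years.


Simple interest formula: I = P × r × t
I = $18,000.00 × 0.083 × 8
I = $11,952.00

I = P × r × t = $11,952.00


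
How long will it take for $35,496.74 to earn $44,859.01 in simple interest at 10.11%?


Rearrange the simple interest formula for t:
I = P × r × t  ⇒  t = I / (P × r)
t = $44,859.01 / ($35,496.74 × 0.1011)
t = 12.5

t = I/(P×r) = 12.5 years


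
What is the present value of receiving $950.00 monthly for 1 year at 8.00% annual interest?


Present value of an ordinary annuity: PV = PMT × (1 − (1 + r)^(−n)) / r
Monthly rate r = 0.08/12 ≈ 0.00666667, n = 12
PV = $950.00 × (1 − (1 + 0.08/12)^(−12)) / (0.08/12)
PV = $950.00 × 11.495782
PV = $10,920.99

PV = PMT × (1-(1+r)^(-n))/r = $10,920.99


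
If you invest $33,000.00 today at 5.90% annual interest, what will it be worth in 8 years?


Future value formula: FV = PV × (1 + r)^t
FV = $33,000.00 × (1 + 0.059)^8
FV = $33,000.00 × 1.5818587
FV = $52,201.34

FV = PV × (1 + r)^t = $52,201.34


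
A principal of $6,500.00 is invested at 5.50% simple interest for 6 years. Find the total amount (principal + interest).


Total amount formula: A = P(1 + rt) = P + P·r·t
Interest: I = P × r × t = $6,500.00 × 0.055 × 6 = $2,145.00
A = P + I = $6,500.00 + $2,145.00 = $8,645.00

A = P + I = P(1 + rt) = $8,645.00


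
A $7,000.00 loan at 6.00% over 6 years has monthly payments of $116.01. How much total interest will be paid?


Total paid over the life of the loan = PMT × n.
Total paid = $116.01 × 72 = $8,352.72
Total interest = total paid − principal = $8,352.72 − $7,000.00 = $1,352.72

Total interest = (PMT × n) - PV = $1,352.72


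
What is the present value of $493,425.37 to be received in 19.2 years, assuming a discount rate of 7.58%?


Present value formula: PV = FV / (1 + r)^t
PV = $493,425.37 / (1 + 0.0758)^19.2
PV = $493,425.37 / 4.06673213
PV = $121,332.15

PV = FV / (1 + r)^t = $121,332.15


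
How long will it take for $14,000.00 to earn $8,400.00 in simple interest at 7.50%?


Rearrange the simple interest formula for t:
I = P × r × t  ⇒  t = I / (P × r)
t = $8,400.00 / ($14,000.00 × 0.075)
t = 8

t = I/(P×r) = 8 years


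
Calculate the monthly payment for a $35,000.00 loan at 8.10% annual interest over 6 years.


Loan payment formula: PMT = PV × r / (1 − (1 + r)^(−n))
Monthly rate r = 0.081/12 = 0.00675, n = 72 months
Denominator: 1 − (1 + 0.081/12)^(−72) = 0.383913
PMT = $35,000.00 × (0.081/12) / 0.383913
PMT = $615.37 per month

PMT = PV × r / (1-(1+r)^(-n)) = $615.37/month


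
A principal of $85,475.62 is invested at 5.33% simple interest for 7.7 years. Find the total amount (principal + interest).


Total amount formula: A = P(1 + rt) = P + P·r·t
Interest: I = P × r × t = $85,475.62 × 0.0533 × 7.7 = $35,080.05
A = P + I = $85,475.62 + $35,080.05 = $120,555.67

A = P + I = P(1 + rt) = $120,555.67


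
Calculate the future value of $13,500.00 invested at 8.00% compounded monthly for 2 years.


Compound interest formula: A = P(1 + r/n)^(nt)
A = $13,500.00 × (1 + 0.08/12)^(12 × 2)
Growth factor: (1 + 0.08/12)^24 = 1.172888
A = $13,500.00 × 1.172888
A = $15,833.99

A = P(1 + r/n)^(nt) = $15,833.99


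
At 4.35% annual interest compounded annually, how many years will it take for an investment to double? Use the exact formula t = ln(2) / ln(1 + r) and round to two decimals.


Doubling condition: (1 + r)^t = 2
Take ln of both sides: t × ln(1 + r) = ln(2)
t = ln(2) / ln(1 + r)
t = 0.693147 / 0.042580
t = 16.28

t = ln(2) / ln(1 + r) = 16.28 years


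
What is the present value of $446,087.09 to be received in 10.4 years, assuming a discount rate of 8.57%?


Present value formula: PV = FV / (1 + r)^t
PV = $446,087.09 / (1 + 0.0857)^10.4
PV = $446,087.09 / 2.3517021
PV = $189,686.90

PV = FV / (1 + r)^t = $189,686.90


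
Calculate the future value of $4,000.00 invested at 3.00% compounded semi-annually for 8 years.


Compound interest formula: A = P(1 + r/n)^(nt)
A = $4,000.00 × (1 + 0.03/2)^(2 × 8)
Growth factor: (1 + 0.03/2)^16 = 1.268986
A = $4,000.00 × 1.268986
A = $5,075.94

A = P(1 + r/n)^(nt) = $5,075.94


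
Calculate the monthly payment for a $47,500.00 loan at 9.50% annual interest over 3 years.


Loan payment formula: PMT = PV × r / (1 − (1 + r)^(−n))
Monthly rate r = 0.095/12 ≈ 0.00791667, n = 36 months
Denominator: 1 − (1 + 0.095/12)^(−36) = 0.247141
PMT = $47,500.00 × (0.095/12) / 0.247141
PMT = $1,521.57 per month

PMT = PV × r / (1-(1+r)^(-n)) = $1,521.57/month


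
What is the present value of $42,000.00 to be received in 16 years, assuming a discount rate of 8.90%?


Present value formula: PV = FV / (1 + r)^t
PV = $42,000.00 / (1 + 0.089)^16
PV = $42,000.00 / 3.912425
PV = $10,735.03

PV = FV / (1 + r)^t = $10,735.03


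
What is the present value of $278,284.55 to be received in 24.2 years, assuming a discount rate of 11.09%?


Present value formula: PV = FV / (1 + r)^t
PV = $278,284.55 / (1 + 0.1109)^24.2
PV = $278,284.55 / 12.744834
PV = $21,835.09

PV = FV / (1 + r)^t = $21,835.09


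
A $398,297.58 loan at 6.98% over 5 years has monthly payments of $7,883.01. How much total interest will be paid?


Total paid over the life of the loan = PMT × n.
Total paid = $7,883.01 × 60 = $472,980.60
Total interest = total paid − principal = $472,980.60 − $398,297.58 = $74,683.02

Total interest = (PMT × n) - PV = $74,683.02


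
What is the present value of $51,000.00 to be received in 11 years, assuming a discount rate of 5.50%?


Present value formula: PV = FV / (1 + r)^t
PV = $51,000.00 / (1 + 0.055)^11
PV = $51,000.00 / 1.802092
PV = $28,300.44

PV = FV / (1 + r)^t = $28,300.44


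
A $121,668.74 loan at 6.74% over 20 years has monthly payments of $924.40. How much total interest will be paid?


Total paid over the life of the loan = PMT × n.
Total paid = $924.40 × 240 = $221,856.00
Total interest = total paid − principal = $221,856.00 − $121,668.74 = $100,187.26

Total interest = (PMT × n) - PV = $100,187.26


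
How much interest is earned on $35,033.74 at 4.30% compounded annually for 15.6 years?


Compound interest earned = final amount − principal.
A = P(1 + r/n)^(nt) = $35,033.74 × (1 + 0.043/1)^(1 × 15.6) = $67,564.99
Interest = A − P = $67,564.99 − $35,033.74 = $32,531.25

Interest = A - P = $32,531.25


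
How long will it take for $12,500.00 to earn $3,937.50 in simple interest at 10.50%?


Rearrange the simple interest formula for t:
I = P × r × t  ⇒  t = I / (P × r)
t = $3,937.50 / ($12,500.00 × 0.105)
t = 3

t = I/(P×r) = 3 years


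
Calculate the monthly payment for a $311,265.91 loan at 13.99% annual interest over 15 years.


Loan payment formula: PMT = PV × r / (1 − (1 + r)^(−n))
Monthly rate r = 0.1399/12 ≈ 0.01165833, n = 180 months
Denominator: 1 − (1 + 0.1399/12)^(−180) = 0.875862
PMT = $311,265.91 × (0.1399/12) / 0.875862
PMT = $4,143.17 per month

PMT = PV × r / (1-(1+r)^(-n)) = $4,143.17/month


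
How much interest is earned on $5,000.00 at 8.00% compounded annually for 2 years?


Compound interest earned = final amount − principal.
A = P(1 + r/n)^(nt) = $5,000.00 × (1 + 0.08/1)^(1 × 2) = $5,832.00
Interest = A − P = $5,832.00 − $5,000.00 = $832.00

Interest = A - P = $832.00


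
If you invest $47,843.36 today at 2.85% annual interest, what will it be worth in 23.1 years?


Future value formula: FV = PV × (1 + r)^t
FV = $47,843.36 × (1 + 0.0285)^23.1
FV = $47,843.36 × 1.913900
FV = $91,567.41

FV = PV × (1 + r)^t = $91,567.41


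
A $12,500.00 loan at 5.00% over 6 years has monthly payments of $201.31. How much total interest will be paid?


Total paid over the life of the loan = PMT × n.
Total paid = $201.31 × 72 = $14,494.32
Total interest = total paid − principal = $14,494.32 − $12,500.00 = $1,994.32

Total interest = (PMT × n) - PV = $1,994.32
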